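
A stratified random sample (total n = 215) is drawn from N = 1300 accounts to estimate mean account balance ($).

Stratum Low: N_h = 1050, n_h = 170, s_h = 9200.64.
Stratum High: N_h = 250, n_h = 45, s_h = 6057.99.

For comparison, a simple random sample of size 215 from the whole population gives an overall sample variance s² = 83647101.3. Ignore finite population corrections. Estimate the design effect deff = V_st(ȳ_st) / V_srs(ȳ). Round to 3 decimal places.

V̂(ȳ_st) = Σ W_h² s_h²/n_h, with W_h = N_h/N and N = 1300:
  stratum Low: (1050/1300)²·9200.64²/170 = 324847
  stratum High: (250/1300)²·6057.99²/45 = 30160.5
V_st = 355008
V_srs = s²/n = 83647101.3/215 = 389056
deff = V_st / V_srs = 355008/389056 = 0.9125

deff ≈ 0.912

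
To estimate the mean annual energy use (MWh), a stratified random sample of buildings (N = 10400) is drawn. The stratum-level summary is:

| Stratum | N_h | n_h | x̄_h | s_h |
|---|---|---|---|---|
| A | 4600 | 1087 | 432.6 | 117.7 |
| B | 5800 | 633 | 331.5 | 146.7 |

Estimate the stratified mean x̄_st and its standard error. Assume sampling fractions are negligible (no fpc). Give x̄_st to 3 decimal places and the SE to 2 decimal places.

x̄_st ≈ 376.217, SE ≈ 3.61

x̄_st = Σ W_h x̄_h = (4600·432.6 + 5800·331.5)/10400 = 376.21731
V̂(x̄_st) = Σ W_h² s_h²/n_h, with W_h = N_h/N and N = 10400:
  stratum A: (4600/10400)²·117.7²/1087 = 2.49329
  stratum B: (5800/10400)²·146.7²/633 = 10.5742
V̂(x̄_st) = 13.0674
SE(x̄_st) = √13.0674 = 3.61489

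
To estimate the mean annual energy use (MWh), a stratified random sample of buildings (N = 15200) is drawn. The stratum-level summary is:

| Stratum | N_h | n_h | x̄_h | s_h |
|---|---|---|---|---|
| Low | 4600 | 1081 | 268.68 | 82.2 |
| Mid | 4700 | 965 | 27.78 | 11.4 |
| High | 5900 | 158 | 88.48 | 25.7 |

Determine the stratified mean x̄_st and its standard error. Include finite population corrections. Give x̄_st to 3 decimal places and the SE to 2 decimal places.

x̄_st ≈ 124.245, SE ≈ 1.03

x̄_st = Σ W_h x̄_h = (4600·268.68 + 4700·27.78 + 5900·88.48)/15200 = 124.24513
V̂(x̄_st) = Σ W_h² (1 − n_h/N_h) s_h²/n_h, with W_h = N_h/N and N = 15200:
  stratum Low: (4600/15200)²·(1 − 1081/4600)·82.2²/1081 = 0.437933
  stratum Mid: (4700/15200)²·(1 − 965/4700)·11.4²/965 = 0.0102325
  stratum High: (5900/15200)²·(1 − 158/5900)·25.7²/158 = 0.612967
V̂(x̄_st) = 1.06113
SE(x̄_st) = √1.06113 = 1.03011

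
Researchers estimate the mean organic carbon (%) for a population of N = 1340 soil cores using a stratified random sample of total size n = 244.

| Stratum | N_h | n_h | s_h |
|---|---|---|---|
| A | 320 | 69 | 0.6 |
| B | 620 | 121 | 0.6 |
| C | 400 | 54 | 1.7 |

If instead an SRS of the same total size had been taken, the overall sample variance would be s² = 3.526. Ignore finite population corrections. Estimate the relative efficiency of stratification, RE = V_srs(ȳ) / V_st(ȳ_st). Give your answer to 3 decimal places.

V̂(ȳ_st) = Σ W_h² s_h²/n_h, with W_h = N_h/N and N = 1340:
  stratum A: (320/1340)²·0.6²/69 = 0.000297539
  stratum B: (620/1340)²·0.6²/121 = 0.000636929
  stratum C: (400/1340)²·1.7²/54 = 0.00476886
V_st = 0.00570333
V_srs = s²/n = 3.526/244 = 0.0144508
Relative efficiency = V_srs / V_st = 0.0144508/0.00570333 = 2.5338

RE ≈ 2.534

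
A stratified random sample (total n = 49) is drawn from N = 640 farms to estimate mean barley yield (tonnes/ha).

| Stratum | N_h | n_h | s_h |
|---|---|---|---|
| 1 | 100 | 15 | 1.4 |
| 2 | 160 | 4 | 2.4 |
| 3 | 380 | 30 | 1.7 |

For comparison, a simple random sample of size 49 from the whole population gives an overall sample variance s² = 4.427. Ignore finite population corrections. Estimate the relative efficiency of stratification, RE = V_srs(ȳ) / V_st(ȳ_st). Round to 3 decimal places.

RE ≈ 0.711

V̂(ȳ_st) = Σ W_h² s_h²/n_h, with W_h = N_h/N and N = 640:
  stratum 1: (100/640)²·1.4²/15 = 0.0031901
  stratum 2: (160/640)²·2.4²/4 = 0.09
  stratum 3: (380/640)²·1.7²/30 = 0.0339613
V_st = 0.127151
V_srs = s²/n = 4.427/49 = 0.0903469
Relative efficiency = V_srs / V_st = 0.0903469/0.127151 = 0.7105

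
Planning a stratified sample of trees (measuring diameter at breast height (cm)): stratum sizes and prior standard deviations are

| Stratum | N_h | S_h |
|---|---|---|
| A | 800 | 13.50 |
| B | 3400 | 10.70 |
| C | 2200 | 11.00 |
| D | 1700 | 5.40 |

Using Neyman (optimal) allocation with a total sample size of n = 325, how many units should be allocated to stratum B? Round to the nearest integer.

147

Neyman allocation: n_h = n · N_h S_h / Σ N_i S_i, with n = 325.
  stratum A: N_h·S_h = 800·13.50 = 10800.00
  stratum B: N_h·S_h = 3400·10.70 = 36380.00
  stratum C: N_h·S_h = 2200·11.00 = 24200.00
  stratum D: N_h·S_h = 1700·5.40 = 9180.00
Σ N_h S_h = 80560.00
n for stratum B = 325·36380.00/80560.00 = 146.766 → 147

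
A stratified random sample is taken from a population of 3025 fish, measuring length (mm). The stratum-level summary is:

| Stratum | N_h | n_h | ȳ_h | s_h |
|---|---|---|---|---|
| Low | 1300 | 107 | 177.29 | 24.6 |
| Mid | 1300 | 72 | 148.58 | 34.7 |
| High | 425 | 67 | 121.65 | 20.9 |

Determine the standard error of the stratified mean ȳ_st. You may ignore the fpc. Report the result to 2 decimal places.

SE(ȳ_st) ≈ 2.06

V̂(ȳ_st) = Σ W_h² s_h²/n_h, with W_h = N_h/N and N = 3025:
  stratum Low: (1300/3025)²·24.6²/107 = 1.04453
  stratum Mid: (1300/3025)²·34.7²/72 = 3.08861
  stratum High: (425/3025)²·20.9²/67 = 0.12869
V̂(ȳ_st) = 4.26183
SE(ȳ_st) = √4.26183 = 2.06442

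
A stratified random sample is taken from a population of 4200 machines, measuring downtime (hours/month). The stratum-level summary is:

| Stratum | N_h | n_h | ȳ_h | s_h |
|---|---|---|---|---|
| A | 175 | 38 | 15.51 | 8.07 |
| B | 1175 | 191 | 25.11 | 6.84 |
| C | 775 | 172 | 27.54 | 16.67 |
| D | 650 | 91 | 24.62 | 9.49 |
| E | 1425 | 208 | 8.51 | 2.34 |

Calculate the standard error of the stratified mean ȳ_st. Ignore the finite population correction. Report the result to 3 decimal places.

SE(ȳ_st) ≈ 0.322

V̂(ȳ_st) = Σ W_h² s_h²/n_h, with W_h = N_h/N and N = 4200:
  stratum A: (175/4200)²·8.07²/38 = 0.00297537
  stratum B: (1175/4200)²·6.84²/191 = 0.0191715
  stratum C: (775/4200)²·16.67²/172 = 0.0550108
  stratum D: (650/4200)²·9.49²/91 = 0.0237039
  stratum E: (1425/4200)²·2.34²/208 = 0.0030304
V̂(ȳ_st) = 0.103892
SE(ȳ_st) = √0.103892 = 0.322323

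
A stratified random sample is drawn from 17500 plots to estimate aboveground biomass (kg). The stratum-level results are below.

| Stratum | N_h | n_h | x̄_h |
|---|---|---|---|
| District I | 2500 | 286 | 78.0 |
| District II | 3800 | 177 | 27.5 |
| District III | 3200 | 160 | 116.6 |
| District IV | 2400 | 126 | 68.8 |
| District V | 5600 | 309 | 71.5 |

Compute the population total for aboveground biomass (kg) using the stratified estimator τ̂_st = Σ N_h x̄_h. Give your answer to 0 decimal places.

τ̂_st ≈ 1238140

τ̂_st = Σ N_h x̄_h = 2500·78.0 + 3800·27.5 + 3200·116.6 + 2400·68.8 + 5600·71.5 = 1238140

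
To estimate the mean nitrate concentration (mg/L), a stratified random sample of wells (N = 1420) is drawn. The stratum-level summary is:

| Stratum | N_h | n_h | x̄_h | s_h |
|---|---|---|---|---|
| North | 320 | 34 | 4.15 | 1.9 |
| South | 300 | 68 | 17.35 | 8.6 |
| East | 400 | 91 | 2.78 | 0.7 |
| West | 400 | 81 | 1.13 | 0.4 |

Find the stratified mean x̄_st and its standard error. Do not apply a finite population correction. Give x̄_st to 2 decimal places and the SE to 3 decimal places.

x̄_st = Σ W_h x̄_h = (320·4.15 + 300·17.35 + 400·2.78 + 400·1.13)/1420 = 5.70211
V̂(x̄_st) = Σ W_h² s_h²/n_h, with W_h = N_h/N and N = 1420:
  stratum North: (320/1420)²·1.9²/34 = 0.00539202
  stratum South: (300/1420)²·8.6²/68 = 0.048546
  stratum East: (400/1420)²·0.7²/91 = 0.000427266
  stratum West: (400/1420)²·0.4²/81 = 0.000156739
V̂(x̄_st) = 0.0545221
SE(x̄_st) = √0.0545221 = 0.2335

x̄_st ≈ 5.70, SE ≈ 0.233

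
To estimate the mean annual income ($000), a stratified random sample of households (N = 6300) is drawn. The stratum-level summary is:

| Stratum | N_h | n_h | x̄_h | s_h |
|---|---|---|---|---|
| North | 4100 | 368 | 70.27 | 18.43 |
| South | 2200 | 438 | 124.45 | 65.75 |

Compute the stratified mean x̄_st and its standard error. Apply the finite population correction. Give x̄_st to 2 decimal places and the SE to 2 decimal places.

x̄_st ≈ 89.19, SE ≈ 1.15

x̄_st = Σ W_h x̄_h = (4100·70.27 + 2200·124.45)/6300 = 89.19000
V̂(x̄_st) = Σ W_h² (1 − n_h/N_h) s_h²/n_h, with W_h = N_h/N and N = 6300:
  stratum North: (4100/6300)²·(1 − 368/4100)·18.43²/368 = 0.355834
  stratum South: (2200/6300)²·(1 − 438/2200)·65.75²/438 = 0.963973
V̂(x̄_st) = 1.31981
SE(x̄_st) = √1.31981 = 1.14883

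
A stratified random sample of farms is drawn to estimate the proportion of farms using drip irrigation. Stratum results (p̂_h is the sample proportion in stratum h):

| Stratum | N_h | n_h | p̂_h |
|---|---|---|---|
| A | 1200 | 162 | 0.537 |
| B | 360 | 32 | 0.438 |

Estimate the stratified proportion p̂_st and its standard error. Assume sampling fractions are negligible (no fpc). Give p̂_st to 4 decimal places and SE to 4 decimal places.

p̂_st ≈ 0.5142, SE ≈ 0.0366

N = 1560; stratum weights W_h = N_h/N.
p̂_st = Σ W_h p̂_h = (1200·0.537 + 360·0.438)/1560 = 0.51415
V̂(p̂_st) = Σ W_h² p̂_h(1−p̂_h)/(n_h−1):
  stratum A: (1200/1560)²·0.537·0.463/161 = 0.000913782
  stratum B: (360/1560)²·0.438·0.562/31 = 0.000422868
V̂(p̂_st) = 0.00133665; SE = √V̂ = 0.0365602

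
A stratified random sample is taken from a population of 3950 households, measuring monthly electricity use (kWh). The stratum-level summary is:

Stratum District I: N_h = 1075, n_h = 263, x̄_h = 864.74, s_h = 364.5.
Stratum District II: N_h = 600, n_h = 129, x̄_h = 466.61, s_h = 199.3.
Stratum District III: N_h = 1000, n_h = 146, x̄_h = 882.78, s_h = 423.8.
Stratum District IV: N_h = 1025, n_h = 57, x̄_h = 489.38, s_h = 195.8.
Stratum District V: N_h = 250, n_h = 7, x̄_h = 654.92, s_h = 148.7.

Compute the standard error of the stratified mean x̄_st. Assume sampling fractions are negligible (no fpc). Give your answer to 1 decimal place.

V̂(x̄_st) = Σ W_h² s_h²/n_h, with W_h = N_h/N and N = 3950:
  stratum District I: (1075/3950)²·364.5²/263 = 37.4164
  stratum District II: (600/3950)²·199.3²/129 = 7.10449
  stratum District III: (1000/3950)²·423.8²/146 = 78.8451
  stratum District IV: (1025/3950)²·195.8²/57 = 45.2902
  stratum District V: (250/3950)²·148.7²/7 = 12.6535
V̂(x̄_st) = 181.31
SE(x̄_st) = √181.31 = 13.4651

SE(x̄_st) ≈ 13.5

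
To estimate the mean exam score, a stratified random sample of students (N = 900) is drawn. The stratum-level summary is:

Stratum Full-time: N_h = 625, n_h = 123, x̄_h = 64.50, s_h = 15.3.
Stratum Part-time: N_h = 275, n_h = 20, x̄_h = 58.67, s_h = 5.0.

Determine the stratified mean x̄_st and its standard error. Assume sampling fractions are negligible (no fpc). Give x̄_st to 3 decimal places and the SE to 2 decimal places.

x̄_st ≈ 62.719, SE ≈ 1.02

x̄_st = Σ W_h x̄_h = (625·64.50 + 275·58.67)/900 = 62.71861
V̂(x̄_st) = Σ W_h² s_h²/n_h, with W_h = N_h/N and N = 900:
  stratum Full-time: (625/900)²·15.3²/123 = 0.91781
  stratum Part-time: (275/900)²·5.0²/20 = 0.116705
V̂(x̄_st) = 1.03452
SE(x̄_st) = √1.03452 = 1.01711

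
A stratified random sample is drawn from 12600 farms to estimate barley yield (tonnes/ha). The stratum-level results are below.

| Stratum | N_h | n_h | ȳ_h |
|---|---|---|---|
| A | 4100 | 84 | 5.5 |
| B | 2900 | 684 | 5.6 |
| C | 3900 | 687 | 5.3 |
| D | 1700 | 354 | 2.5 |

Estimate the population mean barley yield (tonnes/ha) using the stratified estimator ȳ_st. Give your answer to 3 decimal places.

ȳ_st ≈ 5.056

N = Σ N_h = 12600. Stratum weights W_h = N_h/N.
ȳ_st = (4100·5.5 + 2900·5.6 + 3900·5.3 + 1700·2.5) / 12600 = 5.05635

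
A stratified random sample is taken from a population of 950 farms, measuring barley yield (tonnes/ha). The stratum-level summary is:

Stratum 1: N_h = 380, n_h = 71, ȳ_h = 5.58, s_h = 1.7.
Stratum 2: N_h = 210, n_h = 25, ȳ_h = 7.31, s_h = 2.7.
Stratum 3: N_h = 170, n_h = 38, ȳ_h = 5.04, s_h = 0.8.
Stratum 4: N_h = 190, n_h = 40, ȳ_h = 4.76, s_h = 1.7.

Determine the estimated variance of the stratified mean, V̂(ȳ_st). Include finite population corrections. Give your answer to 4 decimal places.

V̂(ȳ_st) ≈ 0.0205

V̂(ȳ_st) = Σ W_h² (1 − n_h/N_h) s_h²/n_h, with W_h = N_h/N and N = 950:
  stratum 1: (380/950)²·(1 − 71/380)·1.7²/71 = 0.00529583
  stratum 2: (210/950)²·(1 − 25/210)·2.7²/25 = 0.0125525
  stratum 3: (170/950)²·(1 − 38/170)·0.8²/38 = 0.000418767
  stratum 4: (190/950)²·(1 − 40/190)·1.7²/40 = 0.00228158
V̂(ȳ_st) = 0.0205487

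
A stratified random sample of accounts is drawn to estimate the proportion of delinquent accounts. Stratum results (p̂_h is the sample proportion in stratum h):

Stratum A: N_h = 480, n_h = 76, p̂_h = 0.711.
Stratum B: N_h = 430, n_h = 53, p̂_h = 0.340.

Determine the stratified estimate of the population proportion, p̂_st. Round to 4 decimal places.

p̂_st ≈ 0.5357

N = 910; stratum weights W_h = N_h/N.
p̂_st = Σ W_h p̂_h = (480·0.711 + 430·0.340)/910 = 0.53569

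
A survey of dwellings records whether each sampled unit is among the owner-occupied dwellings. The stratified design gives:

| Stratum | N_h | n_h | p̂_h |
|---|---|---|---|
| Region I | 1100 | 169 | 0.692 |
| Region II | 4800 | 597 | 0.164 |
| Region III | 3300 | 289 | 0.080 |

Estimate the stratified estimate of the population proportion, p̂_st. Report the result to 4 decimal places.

N = 9200; stratum weights W_h = N_h/N.
p̂_st = Σ W_h p̂_h = (1100·0.692 + 4800·0.164 + 3300·0.080)/9200 = 0.19700

p̂_st ≈ 0.1970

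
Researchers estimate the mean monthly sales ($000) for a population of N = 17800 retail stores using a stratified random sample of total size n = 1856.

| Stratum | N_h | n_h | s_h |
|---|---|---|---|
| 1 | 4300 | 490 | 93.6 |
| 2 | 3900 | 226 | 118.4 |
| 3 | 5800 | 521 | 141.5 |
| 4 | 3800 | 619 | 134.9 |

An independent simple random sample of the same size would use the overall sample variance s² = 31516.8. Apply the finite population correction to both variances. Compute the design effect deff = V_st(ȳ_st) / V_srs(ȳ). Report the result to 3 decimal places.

deff ≈ 0.563

V̂(ȳ_st) = Σ W_h² (1 − n_h/N_h) s_h²/n_h, with W_h = N_h/N and N = 17800:
  stratum 1: (4300/17800)²·(1 − 490/4300)·93.6²/490 = 0.924505
  stratum 2: (3900/17800)²·(1 − 226/3900)·118.4²/226 = 2.80517
  stratum 3: (5800/17800)²·(1 − 521/5800)·141.5²/521 = 3.71377
  stratum 4: (3800/17800)²·(1 − 619/3800)·134.9²/619 = 1.12161
V_st = 8.56505
V_srs = (1 − 1856/17800)·31516.8/1856 = 15.2104
deff = V_st / V_srs = 8.56505/15.2104 = 0.5631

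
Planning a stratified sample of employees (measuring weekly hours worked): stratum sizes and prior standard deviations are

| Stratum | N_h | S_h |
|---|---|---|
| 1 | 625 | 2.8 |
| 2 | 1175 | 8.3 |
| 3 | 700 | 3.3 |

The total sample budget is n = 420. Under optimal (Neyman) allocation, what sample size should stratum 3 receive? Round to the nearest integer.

70

Neyman allocation: n_h = n · N_h S_h / Σ N_i S_i, with n = 420.
  stratum 1: N_h·S_h = 625·2.8 = 1750.00
  stratum 2: N_h·S_h = 1175·8.3 = 9752.50
  stratum 3: N_h·S_h = 700·3.3 = 2310.00
Σ N_h S_h = 13812.50
n for stratum 3 = 420·2310.00/13812.50 = 70.241 → 70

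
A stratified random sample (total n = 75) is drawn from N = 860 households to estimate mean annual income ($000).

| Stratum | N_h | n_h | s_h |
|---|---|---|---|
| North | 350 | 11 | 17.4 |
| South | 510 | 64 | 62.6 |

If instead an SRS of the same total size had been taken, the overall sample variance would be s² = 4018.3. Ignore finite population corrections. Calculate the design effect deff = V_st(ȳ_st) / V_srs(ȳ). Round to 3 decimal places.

V̂(ȳ_st) = Σ W_h² s_h²/n_h, with W_h = N_h/N and N = 860:
  stratum North: (350/860)²·17.4²/11 = 4.55874
  stratum South: (510/860)²·62.6²/64 = 21.5334
V_st = 26.0921
V_srs = s²/n = 4018.3/75 = 53.5773
deff = V_st / V_srs = 26.0921/53.5773 = 0.4870

deff ≈ 0.487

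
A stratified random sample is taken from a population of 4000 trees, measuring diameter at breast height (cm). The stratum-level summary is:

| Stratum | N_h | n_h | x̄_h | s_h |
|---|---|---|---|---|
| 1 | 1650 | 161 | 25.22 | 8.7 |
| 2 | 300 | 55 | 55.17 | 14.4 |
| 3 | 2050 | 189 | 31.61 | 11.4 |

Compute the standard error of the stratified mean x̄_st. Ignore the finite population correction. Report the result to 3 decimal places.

SE(x̄_st) ≈ 0.531

V̂(x̄_st) = Σ W_h² s_h²/n_h, with W_h = N_h/N and N = 4000:
  stratum 1: (1650/4000)²·8.7²/161 = 0.0799946
  stratum 2: (300/4000)²·14.4²/55 = 0.0212073
  stratum 3: (2050/4000)²·11.4²/189 = 0.180607
V̂(x̄_st) = 0.281809
SE(x̄_st) = √0.281809 = 0.530857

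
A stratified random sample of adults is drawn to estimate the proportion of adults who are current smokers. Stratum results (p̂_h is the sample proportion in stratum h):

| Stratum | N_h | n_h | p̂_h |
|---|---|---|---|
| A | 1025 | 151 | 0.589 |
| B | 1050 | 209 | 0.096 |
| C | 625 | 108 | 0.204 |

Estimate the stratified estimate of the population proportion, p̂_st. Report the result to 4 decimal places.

p̂_st ≈ 0.3082

N = 2700; stratum weights W_h = N_h/N.
p̂_st = Σ W_h p̂_h = (1025·0.589 + 1050·0.096 + 625·0.204)/2700 = 0.30816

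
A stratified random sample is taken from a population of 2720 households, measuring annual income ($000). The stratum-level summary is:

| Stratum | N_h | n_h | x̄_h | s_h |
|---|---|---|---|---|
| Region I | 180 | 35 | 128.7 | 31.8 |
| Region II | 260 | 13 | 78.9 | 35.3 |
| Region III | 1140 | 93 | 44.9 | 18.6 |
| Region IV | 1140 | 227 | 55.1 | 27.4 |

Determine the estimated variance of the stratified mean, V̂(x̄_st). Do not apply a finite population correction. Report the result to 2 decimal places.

V̂(x̄_st) ≈ 2.24

V̂(x̄_st) = Σ W_h² s_h²/n_h, with W_h = N_h/N and N = 2720:
  stratum Region I: (180/2720)²·31.8²/35 = 0.12653
  stratum Region II: (260/2720)²·35.3²/13 = 0.87582
  stratum Region III: (1140/2720)²·18.6²/93 = 0.653454
  stratum Region IV: (1140/2720)²·27.4²/227 = 0.580961
V̂(x̄_st) = 2.23677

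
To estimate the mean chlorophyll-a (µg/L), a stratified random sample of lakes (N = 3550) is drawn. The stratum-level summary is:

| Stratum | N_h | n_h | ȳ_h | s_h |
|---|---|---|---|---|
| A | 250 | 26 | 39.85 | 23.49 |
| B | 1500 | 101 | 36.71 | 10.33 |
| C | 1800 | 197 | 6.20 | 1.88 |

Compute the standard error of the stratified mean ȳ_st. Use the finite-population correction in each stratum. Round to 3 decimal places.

SE(ȳ_st) ≈ 0.524

V̂(ȳ_st) = Σ W_h² (1 − n_h/N_h) s_h²/n_h, with W_h = N_h/N and N = 3550:
  stratum A: (250/3550)²·(1 − 26/250)·23.49²/26 = 0.0943027
  stratum B: (1500/3550)²·(1 − 101/1500)·10.33²/101 = 0.175927
  stratum C: (1800/3550)²·(1 − 197/1800)·1.88²/197 = 0.0041077
V̂(ȳ_st) = 0.274337
SE(ȳ_st) = √0.274337 = 0.523772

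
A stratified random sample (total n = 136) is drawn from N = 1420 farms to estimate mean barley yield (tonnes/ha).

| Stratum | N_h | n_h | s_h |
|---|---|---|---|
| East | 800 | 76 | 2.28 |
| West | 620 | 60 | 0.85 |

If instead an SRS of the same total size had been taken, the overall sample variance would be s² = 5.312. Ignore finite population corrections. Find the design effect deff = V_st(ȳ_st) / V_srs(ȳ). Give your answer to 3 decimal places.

deff ≈ 0.615

V̂(ȳ_st) = Σ W_h² s_h²/n_h, with W_h = N_h/N and N = 1420:
  stratum East: (800/1420)²·2.28²/76 = 0.02171
  stratum West: (620/1420)²·0.85²/60 = 0.00229558
V_st = 0.0240056
V_srs = s²/n = 5.312/136 = 0.0390588
deff = V_st / V_srs = 0.0240056/0.0390588 = 0.6146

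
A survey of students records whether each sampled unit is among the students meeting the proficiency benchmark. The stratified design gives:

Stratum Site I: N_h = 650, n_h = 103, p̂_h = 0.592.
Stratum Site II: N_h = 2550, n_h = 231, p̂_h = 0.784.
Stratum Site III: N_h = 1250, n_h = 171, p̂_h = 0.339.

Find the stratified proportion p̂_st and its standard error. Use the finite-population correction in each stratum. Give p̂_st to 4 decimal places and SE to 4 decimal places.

p̂_st ≈ 0.6310, SE ≈ 0.0188

N = 4450; stratum weights W_h = N_h/N.
p̂_st = Σ W_h p̂_h = (650·0.592 + 2550·0.784 + 1250·0.339)/4450 = 0.63096
V̂(p̂_st) = Σ W_h² (1 − n_h/N_h) p̂_h(1−p̂_h)/(n_h−1):
  stratum Site I: (650/4450)²·(1 − 103/650)·0.592·0.408/102 = 4.2517e-05
  stratum Site II: (2550/4450)²·(1 − 231/2550)·0.784·0.216/230 = 0.000219868
  stratum Site III: (1250/4450)²·(1 − 171/1250)·0.339·0.661/170 = 8.97767e-05
V̂(p̂_st) = 0.000352162; SE = √V̂ = 0.018766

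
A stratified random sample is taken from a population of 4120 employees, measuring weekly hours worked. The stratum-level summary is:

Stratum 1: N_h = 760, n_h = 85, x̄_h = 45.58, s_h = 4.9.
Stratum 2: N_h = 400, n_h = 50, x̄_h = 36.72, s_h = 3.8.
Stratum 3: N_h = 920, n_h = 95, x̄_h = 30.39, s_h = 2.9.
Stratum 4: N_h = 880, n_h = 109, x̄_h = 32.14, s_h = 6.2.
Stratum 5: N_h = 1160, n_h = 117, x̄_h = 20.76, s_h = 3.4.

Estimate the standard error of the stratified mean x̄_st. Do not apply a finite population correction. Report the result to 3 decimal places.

V̂(x̄_st) = Σ W_h² s_h²/n_h, with W_h = N_h/N and N = 4120:
  stratum 1: (760/4120)²·4.9²/85 = 0.00961183
  stratum 2: (400/4120)²·3.8²/50 = 0.00272222
  stratum 3: (920/4120)²·2.9²/95 = 0.00441422
  stratum 4: (880/4120)²·6.2²/109 = 0.016089
  stratum 5: (1160/4120)²·3.4²/117 = 0.00783238
V̂(x̄_st) = 0.0406696
SE(x̄_st) = √0.0406696 = 0.201667

SE(x̄_st) ≈ 0.202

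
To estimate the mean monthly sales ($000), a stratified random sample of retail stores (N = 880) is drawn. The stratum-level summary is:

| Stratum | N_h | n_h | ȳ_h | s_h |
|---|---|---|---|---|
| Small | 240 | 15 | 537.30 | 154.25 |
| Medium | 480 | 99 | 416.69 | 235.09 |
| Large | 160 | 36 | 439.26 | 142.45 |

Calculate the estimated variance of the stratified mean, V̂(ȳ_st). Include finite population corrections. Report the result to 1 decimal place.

V̂(ȳ_st) ≈ 256.9

V̂(ȳ_st) = Σ W_h² (1 − n_h/N_h) s_h²/n_h, with W_h = N_h/N and N = 880:
  stratum Small: (240/880)²·(1 − 15/240)·154.25²/15 = 110.608
  stratum Medium: (480/880)²·(1 − 99/480)·235.09²/99 = 131.836
  stratum Large: (160/880)²·(1 − 36/160)·142.45²/36 = 14.441
V̂(ȳ_st) = 256.885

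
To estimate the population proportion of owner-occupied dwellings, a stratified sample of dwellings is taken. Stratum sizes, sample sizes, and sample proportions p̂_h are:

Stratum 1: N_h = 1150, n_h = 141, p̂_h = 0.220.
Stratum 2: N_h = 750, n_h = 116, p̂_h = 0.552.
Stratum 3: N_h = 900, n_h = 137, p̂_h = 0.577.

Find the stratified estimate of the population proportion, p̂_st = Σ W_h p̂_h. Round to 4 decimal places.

p̂_st ≈ 0.4237

N = 2800; stratum weights W_h = N_h/N.
p̂_st = Σ W_h p̂_h = (1150·0.220 + 750·0.552 + 900·0.577)/2800 = 0.42368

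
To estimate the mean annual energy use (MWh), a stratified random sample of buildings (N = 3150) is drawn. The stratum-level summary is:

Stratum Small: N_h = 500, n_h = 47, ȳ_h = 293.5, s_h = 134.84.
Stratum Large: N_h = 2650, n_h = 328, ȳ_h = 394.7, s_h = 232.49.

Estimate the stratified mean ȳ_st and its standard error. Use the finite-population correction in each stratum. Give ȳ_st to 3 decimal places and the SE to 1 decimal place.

ȳ_st ≈ 378.637, SE ≈ 10.5

ȳ_st = Σ W_h ȳ_h = (500·293.5 + 2650·394.7)/3150 = 378.63651
V̂(ȳ_st) = Σ W_h² (1 − n_h/N_h) s_h²/n_h, with W_h = N_h/N and N = 3150:
  stratum Small: (500/3150)²·(1 − 47/500)·134.84²/47 = 8.83053
  stratum Large: (2650/3150)²·(1 − 328/2650)·232.49²/328 = 102.193
V̂(ȳ_st) = 111.024
SE(ȳ_st) = √111.024 = 10.5368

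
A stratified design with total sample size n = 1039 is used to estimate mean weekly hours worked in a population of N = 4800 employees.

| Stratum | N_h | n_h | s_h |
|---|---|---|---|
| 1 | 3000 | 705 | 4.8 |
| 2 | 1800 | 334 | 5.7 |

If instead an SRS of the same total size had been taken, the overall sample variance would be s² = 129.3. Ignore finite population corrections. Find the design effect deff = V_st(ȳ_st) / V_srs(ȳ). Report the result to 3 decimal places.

V̂(ȳ_st) = Σ W_h² s_h²/n_h, with W_h = N_h/N and N = 4800:
  stratum 1: (3000/4800)²·4.8²/705 = 0.012766
  stratum 2: (1800/4800)²·5.7²/334 = 0.0136794
V_st = 0.0264453
V_srs = s²/n = 129.3/1039 = 0.124447
deff = V_st / V_srs = 0.0264453/0.124447 = 0.2125

deff ≈ 0.213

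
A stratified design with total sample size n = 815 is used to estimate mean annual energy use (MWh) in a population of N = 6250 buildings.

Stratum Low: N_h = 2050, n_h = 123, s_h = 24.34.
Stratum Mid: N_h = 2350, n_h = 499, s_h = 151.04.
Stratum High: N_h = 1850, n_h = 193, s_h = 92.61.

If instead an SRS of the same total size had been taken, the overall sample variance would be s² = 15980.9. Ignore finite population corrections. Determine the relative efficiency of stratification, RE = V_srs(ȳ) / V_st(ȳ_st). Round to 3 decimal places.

RE ≈ 1.803

V̂(ȳ_st) = Σ W_h² s_h²/n_h, with W_h = N_h/N and N = 6250:
  stratum Low: (2050/6250)²·24.34²/123 = 0.518184
  stratum Mid: (2350/6250)²·151.04²/499 = 6.46337
  stratum High: (1850/6250)²·92.61²/193 = 3.89352
V_st = 10.8751
V_srs = s²/n = 15980.9/815 = 19.6085
Relative efficiency = V_srs / V_st = 19.6085/10.8751 = 1.8031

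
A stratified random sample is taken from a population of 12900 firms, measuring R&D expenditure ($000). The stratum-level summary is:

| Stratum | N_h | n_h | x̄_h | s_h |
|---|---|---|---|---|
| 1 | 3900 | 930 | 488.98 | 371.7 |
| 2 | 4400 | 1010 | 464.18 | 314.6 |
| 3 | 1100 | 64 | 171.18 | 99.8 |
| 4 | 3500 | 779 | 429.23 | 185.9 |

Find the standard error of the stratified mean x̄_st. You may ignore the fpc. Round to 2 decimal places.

SE(x̄_st) ≈ 5.42

V̂(x̄_st) = Σ W_h² s_h²/n_h, with W_h = N_h/N and N = 12900:
  stratum 1: (3900/12900)²·371.7²/930 = 13.5785
  stratum 2: (4400/12900)²·314.6²/1010 = 11.4005
  stratum 3: (1100/12900)²·99.8²/64 = 1.13158
  stratum 4: (3500/12900)²·185.9²/779 = 3.26571
V̂(x̄_st) = 29.3763
SE(x̄_st) = √29.3763 = 5.41999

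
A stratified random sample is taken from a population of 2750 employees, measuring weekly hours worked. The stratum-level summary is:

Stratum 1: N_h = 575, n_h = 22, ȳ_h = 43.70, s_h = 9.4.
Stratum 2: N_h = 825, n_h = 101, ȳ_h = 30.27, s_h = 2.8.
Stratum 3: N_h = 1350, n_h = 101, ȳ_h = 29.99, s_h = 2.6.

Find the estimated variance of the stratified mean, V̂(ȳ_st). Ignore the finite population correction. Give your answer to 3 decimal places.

V̂(ȳ_st) ≈ 0.199

V̂(ȳ_st) = Σ W_h² s_h²/n_h, with W_h = N_h/N and N = 2750:
  stratum 1: (575/2750)²·9.4²/22 = 0.175591
  stratum 2: (825/2750)²·2.8²/101 = 0.00698614
  stratum 3: (1350/2750)²·2.6²/101 = 0.0161297
V̂(ȳ_st) = 0.198707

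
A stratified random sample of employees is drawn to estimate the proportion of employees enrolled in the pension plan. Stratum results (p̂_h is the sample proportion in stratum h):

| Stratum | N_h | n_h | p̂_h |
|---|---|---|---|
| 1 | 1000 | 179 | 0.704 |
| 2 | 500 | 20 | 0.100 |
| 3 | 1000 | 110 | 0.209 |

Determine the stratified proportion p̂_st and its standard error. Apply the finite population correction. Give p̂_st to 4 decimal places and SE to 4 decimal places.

N = 2500; stratum weights W_h = N_h/N.
p̂_st = Σ W_h p̂_h = (1000·0.704 + 500·0.100 + 1000·0.209)/2500 = 0.38520
V̂(p̂_st) = Σ W_h² (1 − n_h/N_h) p̂_h(1−p̂_h)/(n_h−1):
  stratum 1: (1000/2500)²·(1 − 179/1000)·0.704·0.296/178 = 0.000153783
  stratum 2: (500/2500)²·(1 − 20/500)·0.100·0.900/19 = 0.000181895
  stratum 3: (1000/2500)²·(1 − 110/1000)·0.209·0.791/109 = 0.000215976
V̂(p̂_st) = 0.000551654; SE = √V̂ = 0.0234873

p̂_st ≈ 0.3852, SE ≈ 0.0235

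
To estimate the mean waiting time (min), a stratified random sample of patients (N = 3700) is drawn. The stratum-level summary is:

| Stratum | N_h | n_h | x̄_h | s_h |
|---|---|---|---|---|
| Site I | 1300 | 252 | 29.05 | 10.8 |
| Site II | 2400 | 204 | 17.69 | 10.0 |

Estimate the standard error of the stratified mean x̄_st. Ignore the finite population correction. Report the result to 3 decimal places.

SE(x̄_st) ≈ 0.513

V̂(x̄_st) = Σ W_h² s_h²/n_h, with W_h = N_h/N and N = 3700:
  stratum Site I: (1300/3700)²·10.8²/252 = 0.0571387
  stratum Site II: (2400/3700)²·10.0²/204 = 0.206248
V̂(x̄_st) = 0.263386
SE(x̄_st) = √0.263386 = 0.513212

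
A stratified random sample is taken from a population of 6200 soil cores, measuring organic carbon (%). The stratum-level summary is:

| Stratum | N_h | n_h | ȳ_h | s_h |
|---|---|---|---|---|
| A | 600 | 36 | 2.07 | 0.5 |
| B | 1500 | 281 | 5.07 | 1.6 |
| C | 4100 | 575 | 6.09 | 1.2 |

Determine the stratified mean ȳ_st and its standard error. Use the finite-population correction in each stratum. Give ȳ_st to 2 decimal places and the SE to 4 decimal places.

ȳ_st ≈ 5.45, SE ≈ 0.0379

ȳ_st = Σ W_h ȳ_h = (600·2.07 + 1500·5.07 + 4100·6.09)/6200 = 5.45419
V̂(ȳ_st) = Σ W_h² (1 − n_h/N_h) s_h²/n_h, with W_h = N_h/N and N = 6200:
  stratum A: (600/6200)²·(1 − 36/600)·0.5²/36 = 6.11342e-05
  stratum B: (1500/6200)²·(1 − 281/1500)·1.6²/281 = 0.000433356
  stratum C: (4100/6200)²·(1 − 575/4100)·1.2²/575 = 0.000941574
V̂(ȳ_st) = 0.00143606
SE(ȳ_st) = √0.00143606 = 0.0378954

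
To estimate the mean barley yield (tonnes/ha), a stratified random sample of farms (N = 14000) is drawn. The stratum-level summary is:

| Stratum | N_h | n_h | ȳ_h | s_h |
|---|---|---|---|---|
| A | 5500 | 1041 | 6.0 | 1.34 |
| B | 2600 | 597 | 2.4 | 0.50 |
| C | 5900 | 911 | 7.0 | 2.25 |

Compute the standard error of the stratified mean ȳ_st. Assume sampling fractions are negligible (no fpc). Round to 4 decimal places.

SE(ȳ_st) ≈ 0.0356

V̂(ȳ_st) = Σ W_h² s_h²/n_h, with W_h = N_h/N and N = 14000:
  stratum A: (5500/14000)²·1.34²/1041 = 0.000266212
  stratum B: (2600/14000)²·0.50²/597 = 1.4443e-05
  stratum C: (5900/14000)²·2.25²/911 = 0.000986949
V̂(ȳ_st) = 0.0012676
SE(ȳ_st) = √0.0012676 = 0.0356034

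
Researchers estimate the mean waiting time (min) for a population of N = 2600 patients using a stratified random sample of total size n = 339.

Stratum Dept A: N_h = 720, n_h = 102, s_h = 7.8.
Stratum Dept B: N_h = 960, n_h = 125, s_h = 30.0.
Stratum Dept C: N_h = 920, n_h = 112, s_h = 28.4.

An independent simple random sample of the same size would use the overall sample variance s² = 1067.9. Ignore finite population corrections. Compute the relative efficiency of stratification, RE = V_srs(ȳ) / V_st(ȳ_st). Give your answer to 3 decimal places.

RE ≈ 1.633

V̂(ȳ_st) = Σ W_h² s_h²/n_h, with W_h = N_h/N and N = 2600:
  stratum Dept A: (720/2600)²·7.8²/102 = 0.0457412
  stratum Dept B: (960/2600)²·30.0²/125 = 0.981586
  stratum Dept C: (920/2600)²·28.4²/112 = 0.90167
V_st = 1.929
V_srs = s²/n = 1067.9/339 = 3.15015
Relative efficiency = V_srs / V_st = 3.15015/1.929 = 1.6330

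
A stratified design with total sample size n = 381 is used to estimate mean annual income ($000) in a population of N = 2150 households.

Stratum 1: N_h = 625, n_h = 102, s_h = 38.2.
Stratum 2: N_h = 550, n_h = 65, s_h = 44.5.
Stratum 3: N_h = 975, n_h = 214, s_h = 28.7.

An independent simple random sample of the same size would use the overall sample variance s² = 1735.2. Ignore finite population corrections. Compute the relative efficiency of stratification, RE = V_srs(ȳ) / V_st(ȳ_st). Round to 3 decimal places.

RE ≈ 1.140

V̂(ȳ_st) = Σ W_h² s_h²/n_h, with W_h = N_h/N and N = 2150:
  stratum 1: (625/2150)²·38.2²/102 = 1.20895
  stratum 2: (550/2150)²·44.5²/65 = 1.99368
  stratum 3: (975/2150)²·28.7²/214 = 0.791557
V_st = 3.99419
V_srs = s²/n = 1735.2/381 = 4.55433
Relative efficiency = V_srs / V_st = 4.55433/3.99419 = 1.1402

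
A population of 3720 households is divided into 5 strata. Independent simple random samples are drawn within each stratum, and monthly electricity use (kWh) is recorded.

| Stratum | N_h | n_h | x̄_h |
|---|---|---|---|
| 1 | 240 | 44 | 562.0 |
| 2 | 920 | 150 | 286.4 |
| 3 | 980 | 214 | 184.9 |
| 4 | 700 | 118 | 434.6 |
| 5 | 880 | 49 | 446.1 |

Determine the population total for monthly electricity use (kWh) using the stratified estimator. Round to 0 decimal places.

τ̂_st ≈ 1276358

τ̂_st = Σ N_h x̄_h = 240·562.0 + 920·286.4 + 980·184.9 + 700·434.6 + 880·446.1 = 1276358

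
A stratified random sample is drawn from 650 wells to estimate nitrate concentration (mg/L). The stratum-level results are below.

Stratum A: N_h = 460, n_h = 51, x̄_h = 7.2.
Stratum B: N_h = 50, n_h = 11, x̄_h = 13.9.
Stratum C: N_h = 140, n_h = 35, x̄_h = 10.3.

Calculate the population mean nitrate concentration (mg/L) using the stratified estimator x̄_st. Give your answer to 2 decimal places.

N = Σ N_h = 650. Stratum weights W_h = N_h/N.
x̄_st = (460·7.2 + 50·13.9 + 140·10.3) / 650 = 8.3831

x̄_st ≈ 8.38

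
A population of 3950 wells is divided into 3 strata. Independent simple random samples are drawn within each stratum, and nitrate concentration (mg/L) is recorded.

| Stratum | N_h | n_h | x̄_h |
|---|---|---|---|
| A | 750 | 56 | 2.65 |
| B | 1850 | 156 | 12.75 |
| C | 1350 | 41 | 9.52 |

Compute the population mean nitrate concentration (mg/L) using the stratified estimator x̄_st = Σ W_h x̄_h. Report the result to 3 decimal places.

x̄_st ≈ 9.728

N = Σ N_h = 3950. Stratum weights W_h = N_h/N.
x̄_st = (750·2.65 + 1850·12.75 + 1350·9.52) / 3950 = 9.72835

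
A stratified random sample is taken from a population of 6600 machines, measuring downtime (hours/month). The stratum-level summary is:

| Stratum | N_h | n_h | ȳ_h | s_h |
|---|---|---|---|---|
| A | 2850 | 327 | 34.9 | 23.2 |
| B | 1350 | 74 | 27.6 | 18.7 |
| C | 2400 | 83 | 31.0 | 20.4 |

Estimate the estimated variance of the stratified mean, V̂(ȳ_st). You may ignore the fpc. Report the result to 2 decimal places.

V̂(ȳ_st) ≈ 1.17

V̂(ȳ_st) = Σ W_h² s_h²/n_h, with W_h = N_h/N and N = 6600:
  stratum A: (2850/6600)²·23.2²/327 = 0.306923
  stratum B: (1350/6600)²·18.7²/74 = 0.197711
  stratum C: (2400/6600)²·20.4²/83 = 0.663005
V̂(ȳ_st) = 1.16764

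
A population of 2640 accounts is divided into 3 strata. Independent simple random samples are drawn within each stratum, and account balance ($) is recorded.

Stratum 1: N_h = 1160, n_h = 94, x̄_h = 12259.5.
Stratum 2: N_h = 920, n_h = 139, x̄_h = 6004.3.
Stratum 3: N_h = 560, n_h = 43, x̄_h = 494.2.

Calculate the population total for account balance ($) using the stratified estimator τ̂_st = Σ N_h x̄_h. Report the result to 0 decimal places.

τ̂_st = Σ N_h x̄_h = 1160·12259.5 + 920·6004.3 + 560·494.2 = 20021728

τ̂_st ≈ 20021728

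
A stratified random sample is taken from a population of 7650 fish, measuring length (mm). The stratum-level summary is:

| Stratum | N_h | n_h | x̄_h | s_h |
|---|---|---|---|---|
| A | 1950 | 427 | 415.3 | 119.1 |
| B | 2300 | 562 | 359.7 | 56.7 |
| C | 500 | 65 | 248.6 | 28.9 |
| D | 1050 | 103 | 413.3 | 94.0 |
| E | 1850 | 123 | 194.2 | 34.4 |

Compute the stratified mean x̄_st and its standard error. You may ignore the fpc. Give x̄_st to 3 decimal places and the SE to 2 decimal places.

x̄_st = Σ W_h x̄_h = (1950·415.3 + 2300·359.7 + 500·248.6 + 1050·413.3 + 1850·194.2)/7650 = 333.94510
V̂(x̄_st) = Σ W_h² s_h²/n_h, with W_h = N_h/N and N = 7650:
  stratum A: (1950/7650)²·119.1²/427 = 2.15845
  stratum B: (2300/7650)²·56.7²/562 = 0.517086
  stratum C: (500/7650)²·28.9²/65 = 0.0548908
  stratum D: (1050/7650)²·94.0²/103 = 1.61612
  stratum E: (1850/7650)²·34.4²/123 = 0.562642
V̂(x̄_st) = 4.90919
SE(x̄_st) = √4.90919 = 2.21567

x̄_st ≈ 333.945, SE ≈ 2.22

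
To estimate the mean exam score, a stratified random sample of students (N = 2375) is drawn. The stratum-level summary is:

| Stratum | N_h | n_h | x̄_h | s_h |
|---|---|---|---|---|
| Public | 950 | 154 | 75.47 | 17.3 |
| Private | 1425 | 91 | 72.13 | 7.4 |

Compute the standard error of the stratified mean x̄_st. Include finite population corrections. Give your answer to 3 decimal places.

SE(x̄_st) ≈ 0.681

V̂(x̄_st) = Σ W_h² (1 − n_h/N_h) s_h²/n_h, with W_h = N_h/N and N = 2375:
  stratum Public: (950/2375)²·(1 − 154/950)·17.3²/154 = 0.260544
  stratum Private: (1425/2375)²·(1 − 91/1425)·7.4²/91 = 0.202799
V̂(x̄_st) = 0.463343
SE(x̄_st) = √0.463343 = 0.680693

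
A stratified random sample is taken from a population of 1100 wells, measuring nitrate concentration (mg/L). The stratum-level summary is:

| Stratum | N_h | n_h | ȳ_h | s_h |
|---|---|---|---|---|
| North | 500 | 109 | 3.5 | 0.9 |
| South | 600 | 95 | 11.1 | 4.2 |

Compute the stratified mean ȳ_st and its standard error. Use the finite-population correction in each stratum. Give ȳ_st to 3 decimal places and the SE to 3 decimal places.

ȳ_st ≈ 7.645, SE ≈ 0.218

ȳ_st = Σ W_h ȳ_h = (500·3.5 + 600·11.1)/1100 = 7.64545
V̂(ȳ_st) = Σ W_h² (1 − n_h/N_h) s_h²/n_h, with W_h = N_h/N and N = 1100:
  stratum North: (500/1100)²·(1 − 109/500)·0.9²/109 = 0.00120066
  stratum South: (600/1100)²·(1 − 95/600)·4.2²/95 = 0.0464978
V̂(ȳ_st) = 0.0476984
SE(ȳ_st) = √0.0476984 = 0.2184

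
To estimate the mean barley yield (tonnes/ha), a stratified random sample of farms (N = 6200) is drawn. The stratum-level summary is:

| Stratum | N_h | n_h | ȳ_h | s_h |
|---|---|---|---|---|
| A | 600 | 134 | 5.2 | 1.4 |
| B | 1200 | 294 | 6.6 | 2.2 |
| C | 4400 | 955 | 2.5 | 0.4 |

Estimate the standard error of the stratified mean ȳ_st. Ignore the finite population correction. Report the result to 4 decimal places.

V̂(ȳ_st) = Σ W_h² s_h²/n_h, with W_h = N_h/N and N = 6200:
  stratum A: (600/6200)²·1.4²/134 = 0.000136984
  stratum B: (1200/6200)²·2.2²/294 = 0.000616705
  stratum C: (4400/6200)²·0.4²/955 = 8.43798e-05
V̂(ȳ_st) = 0.000838069
SE(ȳ_st) = √0.000838069 = 0.0289494

SE(ȳ_st) ≈ 0.0289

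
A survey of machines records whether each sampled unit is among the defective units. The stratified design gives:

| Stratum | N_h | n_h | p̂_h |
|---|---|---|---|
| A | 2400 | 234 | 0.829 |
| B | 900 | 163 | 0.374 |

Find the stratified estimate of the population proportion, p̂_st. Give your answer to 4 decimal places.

N = 3300; stratum weights W_h = N_h/N.
p̂_st = Σ W_h p̂_h = (2400·0.829 + 900·0.374)/3300 = 0.70491

p̂_st ≈ 0.7049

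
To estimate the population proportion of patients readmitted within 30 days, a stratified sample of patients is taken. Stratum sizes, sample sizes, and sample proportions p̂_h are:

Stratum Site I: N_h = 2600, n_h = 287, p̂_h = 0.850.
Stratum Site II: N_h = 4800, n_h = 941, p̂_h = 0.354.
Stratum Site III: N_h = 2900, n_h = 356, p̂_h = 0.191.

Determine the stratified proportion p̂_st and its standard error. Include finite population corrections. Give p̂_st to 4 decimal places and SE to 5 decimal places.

p̂_st ≈ 0.4333, SE ≈ 0.00990

N = 10300; stratum weights W_h = N_h/N.
p̂_st = Σ W_h p̂_h = (2600·0.850 + 4800·0.354 + 2900·0.191)/10300 = 0.43331
V̂(p̂_st) = Σ W_h² (1 − n_h/N_h) p̂_h(1−p̂_h)/(n_h−1):
  stratum Site I: (2600/10300)²·(1 − 287/2600)·0.850·0.150/286 = 2.52708e-05
  stratum Site II: (4800/10300)²·(1 − 941/4800)·0.354·0.646/940 = 4.24766e-05
  stratum Site III: (2900/10300)²·(1 − 356/2900)·0.191·0.809/355 = 3.02687e-05
V̂(p̂_st) = 9.80161e-05; SE = √V̂ = 0.00990031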